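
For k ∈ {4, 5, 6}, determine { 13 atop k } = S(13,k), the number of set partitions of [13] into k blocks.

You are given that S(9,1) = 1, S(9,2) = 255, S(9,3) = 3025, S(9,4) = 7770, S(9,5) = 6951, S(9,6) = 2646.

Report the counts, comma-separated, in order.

2532530, 7508501, 9321312

i=10: T(10,1)=0+1·1=1 | T(10,2)=1+2·255=511 | T(10,3)=255+3·3025=9330 | T(10,4)=3025+4·7770=34105 | T(10,5)=7770+5·6951=42525 | T(10,6)=6951+6·2646=22827
i=11: T(11,2)=1+2·511=1023 | T(11,3)=511+3·9330=28501 | T(11,4)=9330+4·34105=145750 | T(11,5)=34105+5·42525=246730 | T(11,6)=42525+6·22827=179487
i=12: T(12,3)=1023+3·28501=86526 | T(12,4)=28501+4·145750=611501 | T(12,5)=145750+5·246730=1379400 | T(12,6)=246730+6·179487=1323652
i=13: T(13,4)=86526+4·611501=2532530 | T(13,5)=611501+5·1379400=7508501 | T(13,6)=1379400+6·1323652=9321312
Read S(13,4) = 2532530, S(13,5) = 7508501, S(13,6) = 9321312.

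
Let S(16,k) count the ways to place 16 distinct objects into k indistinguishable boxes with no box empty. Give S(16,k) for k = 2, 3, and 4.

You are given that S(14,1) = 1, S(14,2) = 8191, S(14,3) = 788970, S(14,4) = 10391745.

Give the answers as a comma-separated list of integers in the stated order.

row 15: T[15][1]=1·1+0=1  T[15][2]=2·8191+1=16383  T[15][3]=3·788970+8191=2375101  T[15][4]=4·10391745+788970=42355950
row 16: T[16][2]=2·16383+1=32767  T[16][3]=3·2375101+16383=7141686  T[16][4]=4·42355950+2375101=171798901
Read S(16,2) = 32767, S(16,3) = 7141686, S(16,4) = 171798901.

32767, 7141686, 171798901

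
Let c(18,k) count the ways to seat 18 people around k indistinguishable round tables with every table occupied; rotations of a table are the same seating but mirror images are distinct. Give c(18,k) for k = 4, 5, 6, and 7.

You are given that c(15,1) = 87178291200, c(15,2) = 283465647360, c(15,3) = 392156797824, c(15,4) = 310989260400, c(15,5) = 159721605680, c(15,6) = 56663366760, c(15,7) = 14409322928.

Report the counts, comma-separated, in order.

i=16: T(16,2)=87178291200+15·283465647360=4339163001600 | T(16,3)=283465647360+15·392156797824=6165817614720 | T(16,4)=392156797824+15·310989260400=5056995703824 | T(16,5)=310989260400+15·159721605680=2706813345600 | T(16,6)=159721605680+15·56663366760=1009672107080 | T(16,7)=56663366760+15·14409322928=272803210680
i=17: T(17,3)=4339163001600+16·6165817614720=102992244837120 | T(17,4)=6165817614720+16·5056995703824=87077748875904 | T(17,5)=5056995703824+16·2706813345600=48366009233424 | T(17,6)=2706813345600+16·1009672107080=18861567058880 | T(17,7)=1009672107080+16·272803210680=5374523477960
i=18: T(18,4)=102992244837120+17·87077748875904=1583313975727488 | T(18,5)=87077748875904+17·48366009233424=909299905844112 | T(18,6)=48366009233424+17·18861567058880=369012649234384 | T(18,7)=18861567058880+17·5374523477960=110228466184200
Read c(18,4) = 1583313975727488, c(18,5) = 909299905844112, c(18,6) = 369012649234384, c(18,7) = 110228466184200.

1583313975727488, 909299905844112, 369012649234384, 110228466184200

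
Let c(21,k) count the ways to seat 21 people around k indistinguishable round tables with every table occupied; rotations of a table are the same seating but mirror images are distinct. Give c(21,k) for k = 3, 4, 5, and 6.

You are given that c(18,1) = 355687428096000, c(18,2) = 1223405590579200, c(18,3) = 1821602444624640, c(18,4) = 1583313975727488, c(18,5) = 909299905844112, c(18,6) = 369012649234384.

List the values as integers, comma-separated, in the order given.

13803759753640704000, 12870931245150988800, 8037811822645051776, 3599979517947607200

i=19: T(19,1)=0+18·355687428096000=6402373705728000 | T(19,2)=355687428096000+18·1223405590579200=22376988058521600 | T(19,3)=1223405590579200+18·1821602444624640=34012249593822720 | T(19,4)=1821602444624640+18·1583313975727488=30321254007719424 | T(19,5)=1583313975727488+18·909299905844112=17950712280921504 | T(19,6)=909299905844112+18·369012649234384=7551527592063024
i=20: T(20,2)=6402373705728000+19·22376988058521600=431565146817638400 | T(20,3)=22376988058521600+19·34012249593822720=668609730341153280 | T(20,4)=34012249593822720+19·30321254007719424=610116075740491776 | T(20,5)=30321254007719424+19·17950712280921504=371384787345228000 | T(20,6)=17950712280921504+19·7551527592063024=161429736530118960
i=21: T(21,3)=431565146817638400+20·668609730341153280=13803759753640704000 | T(21,4)=668609730341153280+20·610116075740491776=12870931245150988800 | T(21,5)=610116075740491776+20·371384787345228000=8037811822645051776 | T(21,6)=371384787345228000+20·161429736530118960=3599979517947607200
Read c(21,3) = 13803759753640704000, c(21,4) = 12870931245150988800, c(21,5) = 8037811822645051776, c(21,6) = 3599979517947607200.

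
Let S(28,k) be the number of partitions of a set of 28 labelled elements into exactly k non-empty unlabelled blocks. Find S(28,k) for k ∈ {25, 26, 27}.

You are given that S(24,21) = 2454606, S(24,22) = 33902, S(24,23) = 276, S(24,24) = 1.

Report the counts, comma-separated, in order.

row 25: T[25][22]=22·33902+2454606=3200450  T[25][23]=23·276+33902=40250  T[25][24]=24·1+276=300  T[25][25]=25·0+1=1
row 26: T[26][23]=23·40250+3200450=4126200  T[26][24]=24·300+40250=47450  T[26][25]=25·1+300=325  T[26][26]=26·0+1=1
row 27: T[27][24]=24·47450+4126200=5265000  T[27][25]=25·325+47450=55575  T[27][26]=26·1+325=351  T[27][27]=27·0+1=1
row 28: T[28][25]=25·55575+5265000=6654375  T[28][26]=26·351+55575=64701  T[28][27]=27·1+351=378
Read S(28,25) = 6654375, S(28,26) = 64701, S(28,27) = 378.

6654375, 64701, 378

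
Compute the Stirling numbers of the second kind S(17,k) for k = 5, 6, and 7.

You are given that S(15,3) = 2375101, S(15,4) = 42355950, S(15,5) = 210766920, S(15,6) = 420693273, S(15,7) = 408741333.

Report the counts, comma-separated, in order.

i=16: T(16,4)=2375101+4·42355950=171798901 | T(16,5)=42355950+5·210766920=1096190550 | T(16,6)=210766920+6·420693273=2734926558 | T(16,7)=420693273+7·408741333=3281882604
i=17: T(17,5)=171798901+5·1096190550=5652751651 | T(17,6)=1096190550+6·2734926558=17505749898 | T(17,7)=2734926558+7·3281882604=25708104786
Read S(17,5) = 5652751651, S(17,6) = 17505749898, S(17,7) = 25708104786.

5652751651, 17505749898, 25708104786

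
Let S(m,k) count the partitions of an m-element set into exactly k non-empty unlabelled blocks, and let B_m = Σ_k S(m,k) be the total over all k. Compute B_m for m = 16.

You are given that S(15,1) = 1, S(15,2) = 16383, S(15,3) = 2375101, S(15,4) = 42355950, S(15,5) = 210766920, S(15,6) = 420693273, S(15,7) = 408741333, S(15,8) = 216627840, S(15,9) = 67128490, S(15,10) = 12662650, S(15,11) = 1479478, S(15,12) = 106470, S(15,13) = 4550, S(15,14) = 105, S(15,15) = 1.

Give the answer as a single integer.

[16] T[16,1]:1*1+0=1 · T[16,2]:2*16383+1=32767 · T[16,3]:3*2375101+16383=7141686 · T[16,4]:4*42355950+2375101=171798901 · T[16,5]:5*210766920+42355950=1096190550 · T[16,6]:6*420693273+210766920=2734926558 · T[16,7]:7*408741333+420693273=3281882604 · T[16,8]:8*216627840+408741333=2141764053 · T[16,9]:9*67128490+216627840=820784250 · T[16,10]:10*12662650+67128490=193754990 · T[16,11]:11*1479478+12662650=28936908 · T[16,12]:12*106470+1479478=2757118 · T[16,13]:13*4550+106470=165620 · T[16,14]:14*105+4550=6020 · T[16,15]:15*1+105=120 · T[16,16]:16*0+1=1
B_16 = ΣS(16,k) = 1+32767+7141686+171798901+1096190550+2734926558+3281882604+2141764053+820784250+193754990+28936908+2757118+165620+6020+120+1 = 10480142147

10480142147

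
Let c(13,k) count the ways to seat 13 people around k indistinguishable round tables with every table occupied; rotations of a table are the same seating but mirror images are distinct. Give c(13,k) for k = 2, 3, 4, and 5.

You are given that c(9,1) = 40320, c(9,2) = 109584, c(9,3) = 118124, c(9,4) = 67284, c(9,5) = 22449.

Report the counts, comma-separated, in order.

@10  (10,1):40320·9+0→362880, (10,2):109584·9+40320→1026576, (10,3):118124·9+109584→1172700, (10,4):67284·9+118124→723680, (10,5):22449·9+67284→269325
@11  (11,1):362880·10+0→3628800, (11,2):1026576·10+362880→10628640, (11,3):1172700·10+1026576→12753576, (11,4):723680·10+1172700→8409500, (11,5):269325·10+723680→3416930
@12  (12,1):3628800·11+0→39916800, (12,2):10628640·11+3628800→120543840, (12,3):12753576·11+10628640→150917976, (12,4):8409500·11+12753576→105258076, (12,5):3416930·11+8409500→45995730
@13  (13,2):120543840·12+39916800→1486442880, (13,3):150917976·12+120543840→1931559552, (13,4):105258076·12+150917976→1414014888, (13,5):45995730·12+105258076→657206836
Read c(13,2) = 1486442880, c(13,3) = 1931559552, c(13,4) = 1414014888, c(13,5) = 657206836.

1486442880, 1931559552, 1414014888, 657206836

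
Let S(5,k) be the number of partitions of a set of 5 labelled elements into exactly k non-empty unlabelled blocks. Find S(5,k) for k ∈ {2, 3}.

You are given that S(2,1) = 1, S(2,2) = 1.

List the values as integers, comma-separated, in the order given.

15, 25

row 3: T[3][1]=1·1+0=1  T[3][2]=2·1+1=3  T[3][3]=3·0+1=1
row 4: T[4][1]=1·1+0=1  T[4][2]=2·3+1=7  T[4][3]=3·1+3=6
row 5: T[5][2]=2·7+1=15  T[5][3]=3·6+7=25
Read S(5,2) = 15, S(5,3) = 25.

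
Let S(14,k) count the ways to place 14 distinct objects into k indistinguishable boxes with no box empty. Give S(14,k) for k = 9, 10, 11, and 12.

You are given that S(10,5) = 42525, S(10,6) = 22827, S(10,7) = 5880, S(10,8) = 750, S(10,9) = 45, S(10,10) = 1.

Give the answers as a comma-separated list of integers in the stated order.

@11  (11,6):22827·6+42525→179487, (11,7):5880·7+22827→63987, (11,8):750·8+5880→11880, (11,9):45·9+750→1155, (11,10):1·10+45→55, (11,11):0·11+1→1
@12  (12,7):63987·7+179487→627396, (12,8):11880·8+63987→159027, (12,9):1155·9+11880→22275, (12,10):55·10+1155→1705, (12,11):1·11+55→66, (12,12):0·12+1→1
@13  (13,8):159027·8+627396→1899612, (13,9):22275·9+159027→359502, (13,10):1705·10+22275→39325, (13,11):66·11+1705→2431, (13,12):1·12+66→78
@14  (14,9):359502·9+1899612→5135130, (14,10):39325·10+359502→752752, (14,11):2431·11+39325→66066, (14,12):78·12+2431→3367
Read S(14,9) = 5135130, S(14,10) = 752752, S(14,11) = 66066, S(14,12) = 3367.

5135130, 752752, 66066, 3367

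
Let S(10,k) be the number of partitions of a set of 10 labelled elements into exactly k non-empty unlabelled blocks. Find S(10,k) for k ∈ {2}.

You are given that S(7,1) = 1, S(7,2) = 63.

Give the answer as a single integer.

511

@8  (8,1):1·1+0→1, (8,2):63·2+1→127
@9  (9,1):1·1+0→1, (9,2):127·2+1→255
@10  (10,2):255·2+1→511
Read S(10,2) = 511.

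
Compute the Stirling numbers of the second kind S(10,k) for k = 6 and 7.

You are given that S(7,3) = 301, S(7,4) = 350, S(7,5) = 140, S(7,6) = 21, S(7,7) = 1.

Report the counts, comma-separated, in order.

[8] T[8,4]:4*350+301=1701 · T[8,5]:5*140+350=1050 · T[8,6]:6*21+140=266 · T[8,7]:7*1+21=28
[9] T[9,5]:5*1050+1701=6951 · T[9,6]:6*266+1050=2646 · T[9,7]:7*28+266=462
[10] T[10,6]:6*2646+6951=22827 · T[10,7]:7*462+2646=5880
Read S(10,6) = 22827, S(10,7) = 5880.

22827, 5880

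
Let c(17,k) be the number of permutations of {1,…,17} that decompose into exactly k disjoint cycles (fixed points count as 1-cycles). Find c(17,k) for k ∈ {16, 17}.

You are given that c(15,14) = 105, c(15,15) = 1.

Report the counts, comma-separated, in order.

[16] T[16,15]:15*1+105=120 · T[16,16]:15*0+1=1
[17] T[17,16]:16*1+120=136 · T[17,17]:16*0+1=1
Read c(17,16) = 136, c(17,17) = 1.

136, 1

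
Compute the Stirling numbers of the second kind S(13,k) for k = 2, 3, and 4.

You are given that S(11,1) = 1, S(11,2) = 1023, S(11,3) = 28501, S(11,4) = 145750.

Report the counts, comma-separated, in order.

4095, 261625, 2532530

@12  (12,1):1·1+0→1, (12,2):1023·2+1→2047, (12,3):28501·3+1023→86526, (12,4):145750·4+28501→611501
@13  (13,2):2047·2+1→4095, (13,3):86526·3+2047→261625, (13,4):611501·4+86526→2532530
Read S(13,2) = 4095, S(13,3) = 261625, S(13,4) = 2532530.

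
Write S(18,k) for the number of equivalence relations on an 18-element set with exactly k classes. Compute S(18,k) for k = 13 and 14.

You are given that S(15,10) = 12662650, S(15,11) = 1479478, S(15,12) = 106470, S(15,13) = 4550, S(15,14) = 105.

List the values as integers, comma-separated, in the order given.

row 16: T[16][11]=11·1479478+12662650=28936908  T[16][12]=12·106470+1479478=2757118  T[16][13]=13·4550+106470=165620  T[16][14]=14·105+4550=6020
row 17: T[17][12]=12·2757118+28936908=62022324  T[17][13]=13·165620+2757118=4910178  T[17][14]=14·6020+165620=249900
row 18: T[18][13]=13·4910178+62022324=125854638  T[18][14]=14·249900+4910178=8408778
Read S(18,13) = 125854638, S(18,14) = 8408778.

125854638, 8408778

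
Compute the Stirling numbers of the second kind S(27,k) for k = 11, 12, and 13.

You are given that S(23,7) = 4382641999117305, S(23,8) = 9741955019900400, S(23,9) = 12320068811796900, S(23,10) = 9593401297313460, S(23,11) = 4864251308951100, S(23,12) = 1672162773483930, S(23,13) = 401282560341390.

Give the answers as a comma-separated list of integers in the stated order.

123519417123830092365, 71823166587281982600, 29206898819153109600

@24  (24,8):9741955019900400·8+4382641999117305→82318282158320505, (24,9):12320068811796900·9+9741955019900400→120622574326072500, (24,10):9593401297313460·10+12320068811796900→108254081784931500, (24,11):4864251308951100·11+9593401297313460→63100165695775560, (24,12):1672162773483930·12+4864251308951100→24930204590758260, (24,13):401282560341390·13+1672162773483930→6888836057922000
@25  (25,9):120622574326072500·9+82318282158320505→1167921451092973005, (25,10):108254081784931500·10+120622574326072500→1203163392175387500, (25,11):63100165695775560·11+108254081784931500→802355904438462660, (25,12):24930204590758260·12+63100165695775560→362262620784874680, (25,13):6888836057922000·13+24930204590758260→114485073343744260
@26  (26,10):1203163392175387500·10+1167921451092973005→13199555372846848005, (26,11):802355904438462660·11+1203163392175387500→10029078340998476760, (26,12):362262620784874680·12+802355904438462660→5149507353856958820, (26,13):114485073343744260·13+362262620784874680→1850568574253550060
@27  (27,11):10029078340998476760·11+13199555372846848005→123519417123830092365, (27,12):5149507353856958820·12+10029078340998476760→71823166587281982600, (27,13):1850568574253550060·13+5149507353856958820→29206898819153109600
Read S(27,11) = 123519417123830092365, S(27,12) = 71823166587281982600, S(27,13) = 29206898819153109600.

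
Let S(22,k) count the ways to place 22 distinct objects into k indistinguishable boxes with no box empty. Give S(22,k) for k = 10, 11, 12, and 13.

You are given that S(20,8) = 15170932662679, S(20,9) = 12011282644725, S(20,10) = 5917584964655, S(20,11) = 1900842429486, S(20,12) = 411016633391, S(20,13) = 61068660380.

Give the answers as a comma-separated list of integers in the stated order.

835143799377954, 366282500870286, 108823356051137, 22496861868481

r21: T_21,9=9×12011282644725+15170932662679=123272476465204; T_21,10=10×5917584964655+12011282644725=71187132291275; T_21,11=11×1900842429486+5917584964655=26826851689001; T_21,12=12×411016633391+1900842429486=6833042030178; T_21,13=13×61068660380+411016633391=1204909218331
r22: T_22,10=10×71187132291275+123272476465204=835143799377954; T_22,11=11×26826851689001+71187132291275=366282500870286; T_22,12=12×6833042030178+26826851689001=108823356051137; T_22,13=13×1204909218331+6833042030178=22496861868481
Read S(22,10) = 835143799377954, S(22,11) = 366282500870286, S(22,12) = 108823356051137, S(22,13) = 22496861868481.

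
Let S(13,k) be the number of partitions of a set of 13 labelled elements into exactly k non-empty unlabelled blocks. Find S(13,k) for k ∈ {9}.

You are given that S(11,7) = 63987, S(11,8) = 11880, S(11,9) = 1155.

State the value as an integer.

[12] T[12,8]:8*11880+63987=159027 · T[12,9]:9*1155+11880=22275
[13] T[13,9]:9*22275+159027=359502
Read S(13,9) = 359502.

359502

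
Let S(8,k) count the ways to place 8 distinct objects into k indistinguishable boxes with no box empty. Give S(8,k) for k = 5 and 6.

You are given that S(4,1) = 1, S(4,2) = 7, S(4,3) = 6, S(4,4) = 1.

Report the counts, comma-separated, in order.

i=5: T(5,2)=1+2·7=15 | T(5,3)=7+3·6=25 | T(5,4)=6+4·1=10 | T(5,5)=1+5·0=1
i=6: T(6,3)=15+3·25=90 | T(6,4)=25+4·10=65 | T(6,5)=10+5·1=15 | T(6,6)=1+6·0=1
i=7: T(7,4)=90+4·65=350 | T(7,5)=65+5·15=140 | T(7,6)=15+6·1=21
i=8: T(8,5)=350+5·140=1050 | T(8,6)=140+6·21=266
Read S(8,5) = 1050, S(8,6) = 266.

1050, 266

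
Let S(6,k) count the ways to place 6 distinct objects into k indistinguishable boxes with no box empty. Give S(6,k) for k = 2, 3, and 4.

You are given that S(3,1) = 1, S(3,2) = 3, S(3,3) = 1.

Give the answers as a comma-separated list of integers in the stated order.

r4: T_4,1=1×1+0=1; T_4,2=2×3+1=7; T_4,3=3×1+3=6; T_4,4=4×0+1=1
r5: T_5,1=1×1+0=1; T_5,2=2×7+1=15; T_5,3=3×6+7=25; T_5,4=4×1+6=10
r6: T_6,2=2×15+1=31; T_6,3=3×25+15=90; T_6,4=4×10+25=65
Read S(6,2) = 31, S(6,3) = 90, S(6,4) = 65.

31, 90, 65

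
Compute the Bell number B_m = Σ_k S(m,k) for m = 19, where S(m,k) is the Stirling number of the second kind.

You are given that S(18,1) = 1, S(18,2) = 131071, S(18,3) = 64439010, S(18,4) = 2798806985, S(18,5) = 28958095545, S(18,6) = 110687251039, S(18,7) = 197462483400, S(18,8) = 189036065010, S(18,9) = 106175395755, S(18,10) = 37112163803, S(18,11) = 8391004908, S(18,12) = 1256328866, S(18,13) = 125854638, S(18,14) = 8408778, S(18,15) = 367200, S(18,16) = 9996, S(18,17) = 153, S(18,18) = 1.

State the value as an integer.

[19] T[19,1]:1*1+0=1 · T[19,2]:2*131071+1=262143 · T[19,3]:3*64439010+131071=193448101 · T[19,4]:4*2798806985+64439010=11259666950 · T[19,5]:5*28958095545+2798806985=147589284710 · T[19,6]:6*110687251039+28958095545=693081601779 · T[19,7]:7*197462483400+110687251039=1492924634839 · T[19,8]:8*189036065010+197462483400=1709751003480 · T[19,9]:9*106175395755+189036065010=1144614626805 · T[19,10]:10*37112163803+106175395755=477297033785 · T[19,11]:11*8391004908+37112163803=129413217791 · T[19,12]:12*1256328866+8391004908=23466951300 · T[19,13]:13*125854638+1256328866=2892439160 · T[19,14]:14*8408778+125854638=243577530 · T[19,15]:15*367200+8408778=13916778 · T[19,16]:16*9996+367200=527136 · T[19,17]:17*153+9996=12597 · T[19,18]:18*1+153=171 · T[19,19]:19*0+1=1
B_19 = ΣS(19,k) = 1+262143+193448101+11259666950+147589284710+693081601779+1492924634839+1709751003480+1144614626805+477297033785+129413217791+23466951300+2892439160+243577530+13916778+527136+12597+171+1 = 5832742205057

5832742205057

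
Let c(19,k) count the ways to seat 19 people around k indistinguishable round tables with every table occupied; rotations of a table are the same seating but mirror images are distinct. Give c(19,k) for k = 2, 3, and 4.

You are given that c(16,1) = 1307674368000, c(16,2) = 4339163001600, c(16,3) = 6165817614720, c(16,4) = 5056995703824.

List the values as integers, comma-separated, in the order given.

i=17: T(17,1)=0+16·1307674368000=20922789888000 | T(17,2)=1307674368000+16·4339163001600=70734282393600 | T(17,3)=4339163001600+16·6165817614720=102992244837120 | T(17,4)=6165817614720+16·5056995703824=87077748875904
i=18: T(18,1)=0+17·20922789888000=355687428096000 | T(18,2)=20922789888000+17·70734282393600=1223405590579200 | T(18,3)=70734282393600+17·102992244837120=1821602444624640 | T(18,4)=102992244837120+17·87077748875904=1583313975727488
i=19: T(19,2)=355687428096000+18·1223405590579200=22376988058521600 | T(19,3)=1223405590579200+18·1821602444624640=34012249593822720 | T(19,4)=1821602444624640+18·1583313975727488=30321254007719424
Read c(19,2) = 22376988058521600, c(19,3) = 34012249593822720, c(19,4) = 30321254007719424.

22376988058521600, 34012249593822720, 30321254007719424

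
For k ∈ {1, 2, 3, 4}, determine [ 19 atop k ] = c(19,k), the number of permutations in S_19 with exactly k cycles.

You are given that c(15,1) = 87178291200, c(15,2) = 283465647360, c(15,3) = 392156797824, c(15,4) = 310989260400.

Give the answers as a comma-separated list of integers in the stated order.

r16: T_16,1=15×87178291200+0=1307674368000; T_16,2=15×283465647360+87178291200=4339163001600; T_16,3=15×392156797824+283465647360=6165817614720; T_16,4=15×310989260400+392156797824=5056995703824
r17: T_17,1=16×1307674368000+0=20922789888000; T_17,2=16×4339163001600+1307674368000=70734282393600; T_17,3=16×6165817614720+4339163001600=102992244837120; T_17,4=16×5056995703824+6165817614720=87077748875904
r18: T_18,1=17×20922789888000+0=355687428096000; T_18,2=17×70734282393600+20922789888000=1223405590579200; T_18,3=17×102992244837120+70734282393600=1821602444624640; T_18,4=17×87077748875904+102992244837120=1583313975727488
r19: T_19,1=18×355687428096000+0=6402373705728000; T_19,2=18×1223405590579200+355687428096000=22376988058521600; T_19,3=18×1821602444624640+1223405590579200=34012249593822720; T_19,4=18×1583313975727488+1821602444624640=30321254007719424
Read c(19,1) = 6402373705728000, c(19,2) = 22376988058521600, c(19,3) = 34012249593822720, c(19,4) = 30321254007719424.

6402373705728000, 22376988058521600, 34012249593822720, 30321254007719424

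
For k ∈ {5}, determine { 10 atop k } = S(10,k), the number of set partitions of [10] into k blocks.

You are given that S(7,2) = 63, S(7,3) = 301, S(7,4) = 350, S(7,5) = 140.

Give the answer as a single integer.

i=8: T(8,3)=63+3·301=966 | T(8,4)=301+4·350=1701 | T(8,5)=350+5·140=1050
i=9: T(9,4)=966+4·1701=7770 | T(9,5)=1701+5·1050=6951
i=10: T(10,5)=7770+5·6951=42525
Read S(10,5) = 42525.

42525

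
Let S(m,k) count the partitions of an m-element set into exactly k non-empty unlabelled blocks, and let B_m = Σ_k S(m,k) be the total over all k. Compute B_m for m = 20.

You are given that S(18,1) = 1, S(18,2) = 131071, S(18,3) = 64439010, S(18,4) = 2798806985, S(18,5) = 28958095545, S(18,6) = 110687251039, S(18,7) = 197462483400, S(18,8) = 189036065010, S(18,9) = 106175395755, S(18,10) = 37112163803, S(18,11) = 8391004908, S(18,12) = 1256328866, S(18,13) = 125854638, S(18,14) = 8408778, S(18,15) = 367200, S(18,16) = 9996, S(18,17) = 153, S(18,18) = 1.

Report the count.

51724158235372

[19] T[19,1]:1*1+0=1 · T[19,2]:2*131071+1=262143 · T[19,3]:3*64439010+131071=193448101 · T[19,4]:4*2798806985+64439010=11259666950 · T[19,5]:5*28958095545+2798806985=147589284710 · T[19,6]:6*110687251039+28958095545=693081601779 · T[19,7]:7*197462483400+110687251039=1492924634839 · T[19,8]:8*189036065010+197462483400=1709751003480 · T[19,9]:9*106175395755+189036065010=1144614626805 · T[19,10]:10*37112163803+106175395755=477297033785 · T[19,11]:11*8391004908+37112163803=129413217791 · T[19,12]:12*1256328866+8391004908=23466951300 · T[19,13]:13*125854638+1256328866=2892439160 · T[19,14]:14*8408778+125854638=243577530 · T[19,15]:15*367200+8408778=13916778 · T[19,16]:16*9996+367200=527136 · T[19,17]:17*153+9996=12597 · T[19,18]:18*1+153=171 · T[19,19]:19*0+1=1
[20] T[20,1]:1*1+0=1 · T[20,2]:2*262143+1=524287 · T[20,3]:3*193448101+262143=580606446 · T[20,4]:4*11259666950+193448101=45232115901 · T[20,5]:5*147589284710+11259666950=749206090500 · T[20,6]:6*693081601779+147589284710=4306078895384 · T[20,7]:7*1492924634839+693081601779=11143554045652 · T[20,8]:8*1709751003480+1492924634839=15170932662679 · T[20,9]:9*1144614626805+1709751003480=12011282644725 · T[20,10]:10*477297033785+1144614626805=5917584964655 · T[20,11]:11*129413217791+477297033785=1900842429486 · T[20,12]:12*23466951300+129413217791=411016633391 · T[20,13]:13*2892439160+23466951300=61068660380 · T[20,14]:14*243577530+2892439160=6302524580 · T[20,15]:15*13916778+243577530=452329200 · T[20,16]:16*527136+13916778=22350954 · T[20,17]:17*12597+527136=741285 · T[20,18]:18*171+12597=15675 · T[20,19]:19*1+171=190 · T[20,20]:20*0+1=1
B_20 = ΣS(20,k) = 1+524287+580606446+45232115901+749206090500+4306078895384+11143554045652+15170932662679+12011282644725+5917584964655+1900842429486+411016633391+61068660380+6302524580+452329200+22350954+741285+15675+190+1 = 51724158235372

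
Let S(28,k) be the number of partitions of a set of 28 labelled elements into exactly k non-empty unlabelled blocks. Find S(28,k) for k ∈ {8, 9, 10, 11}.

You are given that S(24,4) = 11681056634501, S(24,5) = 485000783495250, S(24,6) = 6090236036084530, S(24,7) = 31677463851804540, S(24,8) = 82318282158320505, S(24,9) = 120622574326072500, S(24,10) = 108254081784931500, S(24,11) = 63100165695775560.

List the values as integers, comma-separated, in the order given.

@25  (25,5):485000783495250·5+11681056634501→2436684974110751, (25,6):6090236036084530·6+485000783495250→37026417000002430, (25,7):31677463851804540·7+6090236036084530→227832482998716310, (25,8):82318282158320505·8+31677463851804540→690223721118368580, (25,9):120622574326072500·9+82318282158320505→1167921451092973005, (25,10):108254081784931500·10+120622574326072500→1203163392175387500, (25,11):63100165695775560·11+108254081784931500→802355904438462660
@26  (26,6):37026417000002430·6+2436684974110751→224595186974125331, (26,7):227832482998716310·7+37026417000002430→1631853797991016600, (26,8):690223721118368580·8+227832482998716310→5749622251945664950, (26,9):1167921451092973005·9+690223721118368580→11201516780955125625, (26,10):1203163392175387500·10+1167921451092973005→13199555372846848005, (26,11):802355904438462660·11+1203163392175387500→10029078340998476760
@27  (27,7):1631853797991016600·7+224595186974125331→11647571772911241531, (27,8):5749622251945664950·8+1631853797991016600→47628831813556336200, (27,9):11201516780955125625·9+5749622251945664950→106563273280541795575, (27,10):13199555372846848005·10+11201516780955125625→143197070509423605675, (27,11):10029078340998476760·11+13199555372846848005→123519417123830092365
@28  (28,8):47628831813556336200·8+11647571772911241531→392678226281361931131, (28,9):106563273280541795575·9+47628831813556336200→1006698291338432496375, (28,10):143197070509423605675·10+106563273280541795575→1538533978374777852325, (28,11):123519417123830092365·11+143197070509423605675→1501910658871554621690
Read S(28,8) = 392678226281361931131, S(28,9) = 1006698291338432496375, S(28,10) = 1538533978374777852325, S(28,11) = 1501910658871554621690.

392678226281361931131, 1006698291338432496375, 1538533978374777852325, 1501910658871554621690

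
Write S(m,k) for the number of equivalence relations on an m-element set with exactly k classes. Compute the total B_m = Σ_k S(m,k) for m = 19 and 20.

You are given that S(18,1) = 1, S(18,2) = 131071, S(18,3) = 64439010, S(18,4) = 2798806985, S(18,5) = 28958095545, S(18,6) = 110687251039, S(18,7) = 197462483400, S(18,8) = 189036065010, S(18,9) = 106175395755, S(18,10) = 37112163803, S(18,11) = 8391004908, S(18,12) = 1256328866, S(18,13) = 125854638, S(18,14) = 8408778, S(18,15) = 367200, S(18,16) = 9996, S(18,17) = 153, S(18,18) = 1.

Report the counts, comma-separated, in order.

5832742205057, 51724158235372

[19] T[19,1]:1*1+0=1 · T[19,2]:2*131071+1=262143 · T[19,3]:3*64439010+131071=193448101 · T[19,4]:4*2798806985+64439010=11259666950 · T[19,5]:5*28958095545+2798806985=147589284710 · T[19,6]:6*110687251039+28958095545=693081601779 · T[19,7]:7*197462483400+110687251039=1492924634839 · T[19,8]:8*189036065010+197462483400=1709751003480 · T[19,9]:9*106175395755+189036065010=1144614626805 · T[19,10]:10*37112163803+106175395755=477297033785 · T[19,11]:11*8391004908+37112163803=129413217791 · T[19,12]:12*1256328866+8391004908=23466951300 · T[19,13]:13*125854638+1256328866=2892439160 · T[19,14]:14*8408778+125854638=243577530 · T[19,15]:15*367200+8408778=13916778 · T[19,16]:16*9996+367200=527136 · T[19,17]:17*153+9996=12597 · T[19,18]:18*1+153=171 · T[19,19]:19*0+1=1
[20] T[20,1]:1*1+0=1 · T[20,2]:2*262143+1=524287 · T[20,3]:3*193448101+262143=580606446 · T[20,4]:4*11259666950+193448101=45232115901 · T[20,5]:5*147589284710+11259666950=749206090500 · T[20,6]:6*693081601779+147589284710=4306078895384 · T[20,7]:7*1492924634839+693081601779=11143554045652 · T[20,8]:8*1709751003480+1492924634839=15170932662679 · T[20,9]:9*1144614626805+1709751003480=12011282644725 · T[20,10]:10*477297033785+1144614626805=5917584964655 · T[20,11]:11*129413217791+477297033785=1900842429486 · T[20,12]:12*23466951300+129413217791=411016633391 · T[20,13]:13*2892439160+23466951300=61068660380 · T[20,14]:14*243577530+2892439160=6302524580 · T[20,15]:15*13916778+243577530=452329200 · T[20,16]:16*527136+13916778=22350954 · T[20,17]:17*12597+527136=741285 · T[20,18]:18*171+12597=15675 · T[20,19]:19*1+171=190 · T[20,20]:20*0+1=1
B_19 = ΣS(19,k) = 1+262143+193448101+11259666950+147589284710+693081601779+1492924634839+1709751003480+1144614626805+477297033785+129413217791+23466951300+2892439160+243577530+13916778+527136+12597+171+1 = 5832742205057
B_20 = ΣS(20,k) = 1+524287+580606446+45232115901+749206090500+4306078895384+11143554045652+15170932662679+12011282644725+5917584964655+1900842429486+411016633391+61068660380+6302524580+452329200+22350954+741285+15675+190+1 = 51724158235372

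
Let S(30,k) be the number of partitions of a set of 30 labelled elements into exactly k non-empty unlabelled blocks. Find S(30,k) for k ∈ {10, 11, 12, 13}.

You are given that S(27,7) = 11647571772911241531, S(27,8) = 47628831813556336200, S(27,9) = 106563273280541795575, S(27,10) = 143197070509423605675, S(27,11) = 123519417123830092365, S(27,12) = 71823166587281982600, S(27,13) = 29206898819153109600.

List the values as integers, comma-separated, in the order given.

[28] T[28,8]:8*47628831813556336200+11647571772911241531=392678226281361931131 · T[28,9]:9*106563273280541795575+47628831813556336200=1006698291338432496375 · T[28,10]:10*143197070509423605675+106563273280541795575=1538533978374777852325 · T[28,11]:11*123519417123830092365+143197070509423605675=1501910658871554621690 · T[28,12]:12*71823166587281982600+123519417123830092365=985397416171213883565 · T[28,13]:13*29206898819153109600+71823166587281982600=451512851236272407400
[29] T[29,9]:9*1006698291338432496375+392678226281361931131=9452962848327254398506 · T[29,10]:10*1538533978374777852325+1006698291338432496375=16392038075086211019625 · T[29,11]:11*1501910658871554621690+1538533978374777852325=18059551225961878690915 · T[29,12]:12*985397416171213883565+1501910658871554621690=13326679652926121224470 · T[29,13]:13*451512851236272407400+985397416171213883565=6855064482242755179765
[30] T[30,10]:10*16392038075086211019625+9452962848327254398506=173373343599189364594756 · T[30,11]:11*18059551225961878690915+16392038075086211019625=215047101560666876619690 · T[30,12]:12*13326679652926121224470+18059551225961878690915=177979707061075333384555 · T[30,13]:13*6855064482242755179765+13326679652926121224470=102442517922081938561415
Read S(30,10) = 173373343599189364594756, S(30,11) = 215047101560666876619690, S(30,12) = 177979707061075333384555, S(30,13) = 102442517922081938561415.

173373343599189364594756, 215047101560666876619690, 177979707061075333384555, 102442517922081938561415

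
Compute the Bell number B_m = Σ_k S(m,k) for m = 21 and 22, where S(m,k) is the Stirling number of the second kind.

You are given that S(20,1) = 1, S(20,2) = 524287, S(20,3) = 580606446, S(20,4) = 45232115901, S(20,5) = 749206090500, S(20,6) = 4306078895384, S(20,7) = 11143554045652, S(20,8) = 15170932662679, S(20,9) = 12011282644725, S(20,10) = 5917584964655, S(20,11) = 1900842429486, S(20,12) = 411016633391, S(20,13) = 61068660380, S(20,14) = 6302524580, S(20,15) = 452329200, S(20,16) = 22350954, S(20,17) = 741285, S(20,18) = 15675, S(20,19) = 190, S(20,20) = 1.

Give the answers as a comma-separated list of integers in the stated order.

i=21: T(21,1)=0+1·1=1 | T(21,2)=1+2·524287=1048575 | T(21,3)=524287+3·580606446=1742343625 | T(21,4)=580606446+4·45232115901=181509070050 | T(21,5)=45232115901+5·749206090500=3791262568401 | T(21,6)=749206090500+6·4306078895384=26585679462804 | T(21,7)=4306078895384+7·11143554045652=82310957214948 | T(21,8)=11143554045652+8·15170932662679=132511015347084 | T(21,9)=15170932662679+9·12011282644725=123272476465204 | T(21,10)=12011282644725+10·5917584964655=71187132291275 | T(21,11)=5917584964655+11·1900842429486=26826851689001 | T(21,12)=1900842429486+12·411016633391=6833042030178 | T(21,13)=411016633391+13·61068660380=1204909218331 | T(21,14)=61068660380+14·6302524580=149304004500 | T(21,15)=6302524580+15·452329200=13087462580 | T(21,16)=452329200+16·22350954=809944464 | T(21,17)=22350954+17·741285=34952799 | T(21,18)=741285+18·15675=1023435 | T(21,19)=15675+19·190=19285 | T(21,20)=190+20·1=210 | T(21,21)=1+21·0=1
i=22: T(22,1)=0+1·1=1 | T(22,2)=1+2·1048575=2097151 | T(22,3)=1048575+3·1742343625=5228079450 | T(22,4)=1742343625+4·181509070050=727778623825 | T(22,5)=181509070050+5·3791262568401=19137821912055 | T(22,6)=3791262568401+6·26585679462804=163305339345225 | T(22,7)=26585679462804+7·82310957214948=602762379967440 | T(22,8)=82310957214948+8·132511015347084=1142399079991620 | T(22,9)=132511015347084+9·123272476465204=1241963303533920 | T(22,10)=123272476465204+10·71187132291275=835143799377954 | T(22,11)=71187132291275+11·26826851689001=366282500870286 | T(22,12)=26826851689001+12·6833042030178=108823356051137 | T(22,13)=6833042030178+13·1204909218331=22496861868481 | T(22,14)=1204909218331+14·149304004500=3295165281331 | T(22,15)=149304004500+15·13087462580=345615943200 | T(22,16)=13087462580+16·809944464=26046574004 | T(22,17)=809944464+17·34952799=1404142047 | T(22,18)=34952799+18·1023435=53374629 | T(22,19)=1023435+19·19285=1389850 | T(22,20)=19285+20·210=23485 | T(22,21)=210+21·1=231 | T(22,22)=1+22·0=1
B_21 = ΣS(21,k) = 1+1048575+1742343625+181509070050+3791262568401+26585679462804+82310957214948+132511015347084+123272476465204+71187132291275+26826851689001+6833042030178+1204909218331+149304004500+13087462580+809944464+34952799+1023435+19285+210+1 = 474869816156751
B_22 = ΣS(22,k) = 1+2097151+5228079450+727778623825+19137821912055+163305339345225+602762379967440+1142399079991620+1241963303533920+835143799377954+366282500870286+108823356051137+22496861868481+3295165281331+345615943200+26046574004+1404142047+53374629+1389850+23485+231+1 = 4506715738447323

474869816156751, 4506715738447323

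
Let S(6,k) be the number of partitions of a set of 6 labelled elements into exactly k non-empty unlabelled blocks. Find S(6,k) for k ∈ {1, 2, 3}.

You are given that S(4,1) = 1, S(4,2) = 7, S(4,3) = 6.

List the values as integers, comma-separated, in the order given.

1, 31, 90

[5] T[5,1]:1*1+0=1 · T[5,2]:2*7+1=15 · T[5,3]:3*6+7=25
[6] T[6,1]:1*1+0=1 · T[6,2]:2*15+1=31 · T[6,3]:3*25+15=90
Read S(6,1) = 1, S(6,2) = 31, S(6,3) = 90.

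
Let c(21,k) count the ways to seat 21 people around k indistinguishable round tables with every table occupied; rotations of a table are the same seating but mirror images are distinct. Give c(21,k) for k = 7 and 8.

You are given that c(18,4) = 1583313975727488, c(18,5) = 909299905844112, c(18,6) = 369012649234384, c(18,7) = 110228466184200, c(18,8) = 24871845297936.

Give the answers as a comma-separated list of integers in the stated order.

1206647803780373360, 311333643161390640

r19: T_19,5=18×909299905844112+1583313975727488=17950712280921504; T_19,6=18×369012649234384+909299905844112=7551527592063024; T_19,7=18×110228466184200+369012649234384=2353125040549984; T_19,8=18×24871845297936+110228466184200=557921681547048
r20: T_20,6=19×7551527592063024+17950712280921504=161429736530118960; T_20,7=19×2353125040549984+7551527592063024=52260903362512720; T_20,8=19×557921681547048+2353125040549984=12953636989943896
r21: T_21,7=20×52260903362512720+161429736530118960=1206647803780373360; T_21,8=20×12953636989943896+52260903362512720=311333643161390640
Read c(21,7) = 1206647803780373360, c(21,8) = 311333643161390640.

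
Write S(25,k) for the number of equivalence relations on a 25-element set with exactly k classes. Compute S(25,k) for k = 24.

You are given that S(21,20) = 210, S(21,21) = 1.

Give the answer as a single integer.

300

r22: T_22,21=21×1+210=231; T_22,22=22×0+1=1
r23: T_23,22=22×1+231=253; T_23,23=23×0+1=1
r24: T_24,23=23×1+253=276; T_24,24=24×0+1=1
r25: T_25,24=24×1+276=300
Read S(25,24) = 300.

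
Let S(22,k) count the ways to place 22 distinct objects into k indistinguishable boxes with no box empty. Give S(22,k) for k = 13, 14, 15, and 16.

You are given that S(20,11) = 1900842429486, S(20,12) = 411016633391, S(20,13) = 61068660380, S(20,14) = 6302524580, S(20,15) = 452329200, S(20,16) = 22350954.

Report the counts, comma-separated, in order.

r21: T_21,12=12×411016633391+1900842429486=6833042030178; T_21,13=13×61068660380+411016633391=1204909218331; T_21,14=14×6302524580+61068660380=149304004500; T_21,15=15×452329200+6302524580=13087462580; T_21,16=16×22350954+452329200=809944464
r22: T_22,13=13×1204909218331+6833042030178=22496861868481; T_22,14=14×149304004500+1204909218331=3295165281331; T_22,15=15×13087462580+149304004500=345615943200; T_22,16=16×809944464+13087462580=26046574004
Read S(22,13) = 22496861868481, S(22,14) = 3295165281331, S(22,15) = 345615943200, S(22,16) = 26046574004.

22496861868481, 3295165281331, 345615943200, 26046574004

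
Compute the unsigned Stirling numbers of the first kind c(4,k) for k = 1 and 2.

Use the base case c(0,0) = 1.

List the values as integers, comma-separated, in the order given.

6, 11

[1] T[1,1]:0*0+1=1
[2] T[2,1]:1*1+0=1 · T[2,2]:1*0+1=1
[3] T[3,1]:2*1+0=2 · T[3,2]:2*1+1=3
[4] T[4,1]:3*2+0=6 · T[4,2]:3*3+2=11
Read c(4,1) = 6, c(4,2) = 11.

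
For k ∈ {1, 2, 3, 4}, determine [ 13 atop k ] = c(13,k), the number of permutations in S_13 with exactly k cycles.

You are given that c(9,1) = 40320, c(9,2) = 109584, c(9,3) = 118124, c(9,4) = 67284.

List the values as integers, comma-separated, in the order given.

479001600, 1486442880, 1931559552, 1414014888

i=10: T(10,1)=0+9·40320=362880 | T(10,2)=40320+9·109584=1026576 | T(10,3)=109584+9·118124=1172700 | T(10,4)=118124+9·67284=723680
i=11: T(11,1)=0+10·362880=3628800 | T(11,2)=362880+10·1026576=10628640 | T(11,3)=1026576+10·1172700=12753576 | T(11,4)=1172700+10·723680=8409500
i=12: T(12,1)=0+11·3628800=39916800 | T(12,2)=3628800+11·10628640=120543840 | T(12,3)=10628640+11·12753576=150917976 | T(12,4)=12753576+11·8409500=105258076
i=13: T(13,1)=0+12·39916800=479001600 | T(13,2)=39916800+12·120543840=1486442880 | T(13,3)=120543840+12·150917976=1931559552 | T(13,4)=150917976+12·105258076=1414014888
Read c(13,1) = 479001600, c(13,2) = 1486442880, c(13,3) = 1931559552, c(13,4) = 1414014888.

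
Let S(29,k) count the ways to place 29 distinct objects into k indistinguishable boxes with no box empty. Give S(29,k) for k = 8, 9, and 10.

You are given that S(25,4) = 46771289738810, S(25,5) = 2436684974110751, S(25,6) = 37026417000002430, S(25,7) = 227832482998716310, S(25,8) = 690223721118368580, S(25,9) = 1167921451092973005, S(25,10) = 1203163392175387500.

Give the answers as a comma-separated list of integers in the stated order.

3224318613979279184316, 9452962848327254398506, 16392038075086211019625

r26: T_26,5=5×2436684974110751+46771289738810=12230196160292565; T_26,6=6×37026417000002430+2436684974110751=224595186974125331; T_26,7=7×227832482998716310+37026417000002430=1631853797991016600; T_26,8=8×690223721118368580+227832482998716310=5749622251945664950; T_26,9=9×1167921451092973005+690223721118368580=11201516780955125625; T_26,10=10×1203163392175387500+1167921451092973005=13199555372846848005
r27: T_27,6=6×224595186974125331+12230196160292565=1359801318005044551; T_27,7=7×1631853797991016600+224595186974125331=11647571772911241531; T_27,8=8×5749622251945664950+1631853797991016600=47628831813556336200; T_27,9=9×11201516780955125625+5749622251945664950=106563273280541795575; T_27,10=10×13199555372846848005+11201516780955125625=143197070509423605675
r28: T_28,7=7×11647571772911241531+1359801318005044551=82892803728383735268; T_28,8=8×47628831813556336200+11647571772911241531=392678226281361931131; T_28,9=9×106563273280541795575+47628831813556336200=1006698291338432496375; T_28,10=10×143197070509423605675+106563273280541795575=1538533978374777852325
r29: T_29,8=8×392678226281361931131+82892803728383735268=3224318613979279184316; T_29,9=9×1006698291338432496375+392678226281361931131=9452962848327254398506; T_29,10=10×1538533978374777852325+1006698291338432496375=16392038075086211019625
Read S(29,8) = 3224318613979279184316, S(29,9) = 9452962848327254398506, S(29,10) = 16392038075086211019625.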